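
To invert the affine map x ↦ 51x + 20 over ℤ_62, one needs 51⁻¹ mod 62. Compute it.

45

Apply the Euclidean algorithm to 62 and 51:
62 = 1*51 + 11
51 = 4*11 + 7
11 = 1*7 + 4
7 = 1*4 + 3
4 = 1*3 + 1
3 = 3*1 + 0
gcd = 1, so the inverse exists. Back-substitute:
1 = 4 − 3
1 = −7 + 2·4
1 = 2·11 − 3·7
1 = −3·51 + 14·11
1 = 14·62 − 17·51
So 51·(-17) ≡ 1 (mod 62), and -17 ≡ 45 (mod 62).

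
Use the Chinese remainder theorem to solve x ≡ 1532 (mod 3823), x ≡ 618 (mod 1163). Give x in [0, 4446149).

1668360

Write x = 1532 + 3823·k. Then 3823·k ≡ 618 − 1532 ≡ 249 (mod 1163).
Need 3823⁻¹ mod 1163. Extended Euclid on (1163, 334):
1163 = 3×334 + 161
334 = 2×161 + 12
161 = 13×12 + 5
12 = 2×5 + 2
5 = 2×2 + 1
2 = 2×1 + 0
Back-substitute:
1 = 5 − 2·2
1 = −2·12 + 5·5
1 = 5·161 − 67·12
1 = −67·334 + 139·161
1 = 139·1163 − 484·334
3823⁻¹ ≡ 679 (mod 1163), so k ≡ 679·249 ≡ 436 (mod 1163).
x = 1532 + 3823·436 = 1668360.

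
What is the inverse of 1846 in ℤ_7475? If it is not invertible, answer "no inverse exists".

no inverse exists

Euclidean algorithm on 7475, 1846:
7475 = 4×1846 + 91
1846 = 20×91 + 26
91 = 3×26 + 13
26 = 2×13 + 0
Since gcd = 13 > 1, 1846 is not a unit mod 7475.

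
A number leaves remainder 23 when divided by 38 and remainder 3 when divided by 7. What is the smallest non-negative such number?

Write x = 23 + 38·k. Then 38·k ≡ 3 − 23 ≡ 1 (mod 7).
Need 38⁻¹ mod 7. Extended Euclid on (7, 3):
7 = 2×3 + 1
3 = 3×1 + 0
Back-substitute:
1 = 7 − 2·3
38⁻¹ ≡ 5 (mod 7), so k ≡ 5·1 ≡ 5 (mod 7).
x = 23 + 38·5 = 213.

213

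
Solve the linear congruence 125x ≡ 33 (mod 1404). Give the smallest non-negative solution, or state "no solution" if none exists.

First find gcd(125, 1404):
1404 = 11×125 + 29
125 = 4×29 + 9
29 = 3×9 + 2
9 = 4×2 + 1
2 = 2×1 + 0
gcd = 1, so a unique solution mod 1404 exists.
Back-substitute for the Bézout coefficients:
1 = 9 − 4·2
1 = −4·29 + 13·9
1 = 13·125 − 56·29
1 = −56·1404 + 629·125
So 125·(629) ≡ 1 (mod 1404), giving 125⁻¹ ≡ 629.
x ≡ 125⁻¹·33 ≡ 629·33 ≡ 1101 (mod 1404).

1101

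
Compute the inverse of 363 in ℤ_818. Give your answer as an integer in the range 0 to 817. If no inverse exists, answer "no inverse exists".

gcd(818, 363) by repeated division:
818 = 2*363 + 92
363 = 3*92 + 87
92 = 1*87 + 5
87 = 17*5 + 2
5 = 2*2 + 1
2 = 2*1 + 0
The gcd is 1. Working backward:
1 = 5 − 2·2
1 = −2·87 + 35·5
1 = 35·92 − 37·87
1 = −37·363 + 146·92
1 = 146·818 − 329·363
So 363·(-329) ≡ 1 (mod 818), and -329 ≡ 489 (mod 818).

489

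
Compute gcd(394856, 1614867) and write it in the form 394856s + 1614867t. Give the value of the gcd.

Repeated division:
1614867 = 4·394856 + 35443
394856 = 11·35443 + 4983
35443 = 7·4983 + 562
4983 = 8·562 + 487
562 = 1·487 + 75
487 = 6·75 + 37
75 = 2·37 + 1
37 = 37·1 + 0
gcd(394856, 1614867) = 1.
Working backward:
1 = 75 − 2·37
1 = −2·487 + 13·75
1 = 13·562 − 15·487
1 = −15·4983 + 133·562
1 = 133·35443 − 946·4983
1 = −946·394856 + 10539·35443
1 = 10539·1614867 − 43102·394856
So 1 = (10539)·1614867 + (-43102)·394856.

1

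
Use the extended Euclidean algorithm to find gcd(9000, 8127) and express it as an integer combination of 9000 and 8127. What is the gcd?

Apply Euclid's algorithm to 9000 and 8127:
9000 = 1×8127 + 873
8127 = 9×873 + 270
873 = 3×270 + 63
270 = 4×63 + 18
63 = 3×18 + 9
18 = 2×9 + 0
gcd(9000, 8127) = 9.
Working backward:
9 = 63 − 3·18
9 = −3·270 + 13·63
9 = 13·873 − 42·270
9 = −42·8127 + 391·873
9 = 391·9000 − 433·8127
So 9 = (391)·9000 + (-433)·8127.

9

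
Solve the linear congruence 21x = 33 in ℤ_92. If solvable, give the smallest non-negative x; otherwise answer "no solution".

41

First find gcd(21, 92):
92 = 4·21 + 8
21 = 2·8 + 5
8 = 1·5 + 3
5 = 1·3 + 2
3 = 1·2 + 1
2 = 2·1 + 0
gcd = 1, so a unique solution mod 92 exists.
Back-substitute for the Bézout coefficients:
1 = 3 − 2
1 = −5 + 2·3
1 = 2·8 − 3·5
1 = −3·21 + 8·8
1 = 8·92 − 35·21
So 21·(-35) ≡ 1 (mod 92), giving 21⁻¹ ≡ 57.
x ≡ 21⁻¹·33 ≡ 57·33 ≡ 41 (mod 92).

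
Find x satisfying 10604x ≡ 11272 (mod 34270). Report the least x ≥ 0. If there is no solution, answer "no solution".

12353

First find gcd(10604, 34270):
34270 = 3×10604 + 2458
10604 = 4×2458 + 772
2458 = 3×772 + 142
772 = 5×142 + 62
142 = 2×62 + 18
62 = 3×18 + 8
18 = 2×8 + 2
8 = 4×2 + 0
gcd = 2 and 2 | 11272, so solutions exist. Divide through by 2: 5302x ≡ 5636 (mod 17135).
Now find 5302⁻¹ mod 17135:
17135 = 3·5302 + 1229
5302 = 4·1229 + 386
1229 = 3·386 + 71
386 = 5·71 + 31
71 = 2·31 + 9
31 = 3·9 + 4
9 = 2·4 + 1
4 = 4·1 + 0
Back-substitute:
1 = 9 − 2·4
1 = −2·31 + 7·9
1 = 7·71 − 16·31
1 = −16·386 + 87·71
1 = 87·1229 − 277·386
1 = −277·5302 + 1195·1229
1 = 1195·17135 − 3862·5302
So 5302·(-3862) ≡ 1 (mod 17135), i.e. 5302⁻¹ ≡ 13273.
Then x ≡ 13273·5636 ≡ 12353 (mod 17135); the smallest non-negative solution is x = 12353.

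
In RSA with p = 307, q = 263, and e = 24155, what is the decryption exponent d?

φ(n) = (p−1)(q−1) = 306·262 = 80172.
Need d with 24155·d ≡ 1 (mod 80172). Apply the extended Euclidean algorithm:
80172 = 3·24155 + 7707
24155 = 3·7707 + 1034
7707 = 7·1034 + 469
1034 = 2·469 + 96
469 = 4·96 + 85
96 = 1·85 + 11
85 = 7·11 + 8
11 = 1·8 + 3
8 = 2·3 + 2
3 = 1·2 + 1
2 = 2·1 + 0
Back-substitute:
1 = 3 − 2
1 = −8 + 3·3
1 = 3·11 − 4·8
1 = −4·85 + 31·11
1 = 31·96 − 35·85
1 = −35·469 + 171·96
1 = 171·1034 − 377·469
1 = −377·7707 + 2810·1034
1 = 2810·24155 − 8807·7707
1 = −8807·80172 + 29231·24155
So 24155·29231 ≡ 1 (mod 80172), hence d = 29231.

29231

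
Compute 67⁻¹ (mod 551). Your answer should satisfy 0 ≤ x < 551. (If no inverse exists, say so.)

Run Euclid on (551, 67):
551 = 8*67 + 15
67 = 4*15 + 7
15 = 2*7 + 1
7 = 7*1 + 0
The gcd is 1. Working backward:
1 = 15 − 2·7
1 = −2·67 + 9·15
1 = 9·551 − 74·67
So 67·(-74) ≡ 1 (mod 551), and -74 ≡ 477 (mod 551).

477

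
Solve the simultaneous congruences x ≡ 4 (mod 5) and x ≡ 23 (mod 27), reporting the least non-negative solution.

104

Write x = 4 + 5·k. Then 5·k ≡ 23 − 4 ≡ 19 (mod 27).
Need 5⁻¹ mod 27. Extended Euclid on (27, 5):
27 = 5·5 + 2
5 = 2·2 + 1
2 = 2·1 + 0
Back-substitute:
1 = 5 − 2·2
1 = −2·27 + 11·5
5⁻¹ ≡ 11 (mod 27), so k ≡ 11·19 ≡ 20 (mod 27).
x = 4 + 5·20 = 104.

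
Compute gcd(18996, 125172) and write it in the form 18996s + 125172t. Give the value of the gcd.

12

Repeated division:
125172 = 6*18996 + 11196
18996 = 1*11196 + 7800
11196 = 1*7800 + 3396
7800 = 2*3396 + 1008
3396 = 3*1008 + 372
1008 = 2*372 + 264
372 = 1*264 + 108
264 = 2*108 + 48
108 = 2*48 + 12
48 = 4*12 + 0
gcd(18996, 125172) = 12.
Back-substituting:
12 = 108 − 2·48
12 = −2·264 + 5·108
12 = 5·372 − 7·264
12 = −7·1008 + 19·372
12 = 19·3396 − 64·1008
12 = −64·7800 + 147·3396
12 = 147·11196 − 211·7800
12 = −211·18996 + 358·11196
12 = 358·125172 − 2359·18996
So 12 = (358)·125172 + (-2359)·18996.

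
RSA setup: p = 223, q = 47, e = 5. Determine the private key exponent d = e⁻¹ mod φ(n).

φ(n) = (p−1)(q−1) = 222·46 = 10212.
Need d with 5·d ≡ 1 (mod 10212). Apply the extended Euclidean algorithm:
10212 = 2042·5 + 2
5 = 2·2 + 1
2 = 2·1 + 0
Back-substitute:
1 = 5 − 2·2
1 = −2·10212 + 4085·5
So 5·4085 ≡ 1 (mod 10212), hence d = 4085.

4085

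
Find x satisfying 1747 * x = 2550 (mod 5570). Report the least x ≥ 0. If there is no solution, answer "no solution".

400

First find gcd(1747, 5570):
5570 = 3·1747 + 329
1747 = 5·329 + 102
329 = 3·102 + 23
102 = 4·23 + 10
23 = 2·10 + 3
10 = 3·3 + 1
3 = 3·1 + 0
gcd = 1, so a unique solution mod 5570 exists.
Back-substitute for the Bézout coefficients:
1 = 10 − 3·3
1 = −3·23 + 7·10
1 = 7·102 − 31·23
1 = −31·329 + 100·102
1 = 100·1747 − 531·329
1 = −531·5570 + 1693·1747
So 1747·(1693) ≡ 1 (mod 5570), giving 1747⁻¹ ≡ 1693.
x ≡ 1747⁻¹·2550 ≡ 1693·2550 ≡ 400 (mod 5570).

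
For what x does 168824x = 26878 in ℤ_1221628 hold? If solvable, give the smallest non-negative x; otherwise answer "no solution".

gcd(168824, 1221628):
1221628 = 7·168824 + 39860
168824 = 4·39860 + 9384
39860 = 4·9384 + 2324
9384 = 4·2324 + 88
2324 = 26·88 + 36
88 = 2·36 + 16
36 = 2·16 + 4
16 = 4·4 + 0
gcd = 4, but 4 ∤ 26878, so the congruence has no solution.

no solution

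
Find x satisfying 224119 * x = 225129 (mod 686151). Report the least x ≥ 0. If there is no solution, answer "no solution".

500313

First find gcd(224119, 686151):
686151 = 3·224119 + 13794
224119 = 16·13794 + 3415
13794 = 4·3415 + 134
3415 = 25·134 + 65
134 = 2·65 + 4
65 = 16·4 + 1
4 = 4·1 + 0
gcd = 1, so a unique solution mod 686151 exists.
Back-substitute for the Bézout coefficients:
1 = 65 − 16·4
1 = −16·134 + 33·65
1 = 33·3415 − 841·134
1 = −841·13794 + 3397·3415
1 = 3397·224119 − 55193·13794
1 = −55193·686151 + 168976·224119
So 224119·(168976) ≡ 1 (mod 686151), giving 224119⁻¹ ≡ 168976.
x ≡ 224119⁻¹·225129 ≡ 168976·225129 ≡ 500313 (mod 686151).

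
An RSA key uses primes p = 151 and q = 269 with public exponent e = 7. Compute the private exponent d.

φ(n) = (p−1)(q−1) = 150·268 = 40200.
Need d with 7·d ≡ 1 (mod 40200). Apply the extended Euclidean algorithm:
40200 = 5742*7 + 6
7 = 1*6 + 1
6 = 6*1 + 0
Back-substitute:
1 = 7 − 6
1 = −40200 + 5743·7
So 7·5743 ≡ 1 (mod 40200), hence d = 5743.

5743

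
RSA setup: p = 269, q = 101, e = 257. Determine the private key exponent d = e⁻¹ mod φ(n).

φ(n) = (p−1)(q−1) = 268·100 = 26800.
Need d with 257·d ≡ 1 (mod 26800). Apply the extended Euclidean algorithm:
26800 = 104*257 + 72
257 = 3*72 + 41
72 = 1*41 + 31
41 = 1*31 + 10
31 = 3*10 + 1
10 = 10*1 + 0
Back-substitute:
1 = 31 − 3·10
1 = −3·41 + 4·31
1 = 4·72 − 7·41
1 = −7·257 + 25·72
1 = 25·26800 − 2607·257
So 257·(-2607) ≡ 1 (mod 26800), hence d ≡ -2607 ≡ 24193 (mod 26800).

24193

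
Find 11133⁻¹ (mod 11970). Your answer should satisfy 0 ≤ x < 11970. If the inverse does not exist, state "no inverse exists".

Euclidean algorithm on 11970, 11133:
11970 = 1·11133 + 837
11133 = 13·837 + 252
837 = 3·252 + 81
252 = 3·81 + 9
81 = 9·9 + 0
Since gcd = 9 > 1, 11133 is not a unit mod 11970.

no inverse exists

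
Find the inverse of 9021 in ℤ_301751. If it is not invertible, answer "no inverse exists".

197722

Extended Euclidean algorithm:
301751 = 33·9021 + 4058
9021 = 2·4058 + 905
4058 = 4·905 + 438
905 = 2·438 + 29
438 = 15·29 + 3
29 = 9·3 + 2
3 = 1·2 + 1
2 = 2·1 + 0
gcd = 1, so the inverse exists. Back-substitute:
1 = 3 − 2
1 = −29 + 10·3
1 = 10·438 − 151·29
1 = −151·905 + 312·438
1 = 312·4058 − 1399·905
1 = −1399·9021 + 3110·4058
1 = 3110·301751 − 104029·9021
Hence 9021⁻¹ ≡ -104029 ≡ 197722 (mod 301751).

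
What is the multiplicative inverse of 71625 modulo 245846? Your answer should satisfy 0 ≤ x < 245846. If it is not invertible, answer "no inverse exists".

10105

Apply the Euclidean algorithm to 245846 and 71625:
245846 = 3×71625 + 30971
71625 = 2×30971 + 9683
30971 = 3×9683 + 1922
9683 = 5×1922 + 73
1922 = 26×73 + 24
73 = 3×24 + 1
24 = 24×1 + 0
Since gcd(71625, 245846) = 1, back-substitute to write 1 as a combination:
1 = 73 − 3·24
1 = −3·1922 + 79·73
1 = 79·9683 − 398·1922
1 = −398·30971 + 1273·9683
1 = 1273·71625 − 2944·30971
1 = −2944·245846 + 10105·71625
So 71625·10105 ≡ 1 (mod 245846).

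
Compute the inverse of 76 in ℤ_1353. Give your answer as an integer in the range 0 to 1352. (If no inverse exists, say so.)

1264

gcd(1353, 76) by repeated division:
1353 = 17·76 + 61
76 = 1·61 + 15
61 = 4·15 + 1
15 = 15·1 + 0
Since gcd(76, 1353) = 1, back-substitute to write 1 as a combination:
1 = 61 − 4·15
1 = −4·76 + 5·61
1 = 5·1353 − 89·76
So 76·(-89) ≡ 1 (mod 1353), and -89 ≡ 1264 (mod 1353).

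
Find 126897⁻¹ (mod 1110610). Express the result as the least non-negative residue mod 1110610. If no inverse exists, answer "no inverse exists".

39323

gcd(1110610, 126897) by repeated division:
1110610 = 8*126897 + 95434
126897 = 1*95434 + 31463
95434 = 3*31463 + 1045
31463 = 30*1045 + 113
1045 = 9*113 + 28
113 = 4*28 + 1
28 = 28*1 + 0
The gcd is 1. Working backward:
1 = 113 − 4·28
1 = −4·1045 + 37·113
1 = 37·31463 − 1114·1045
1 = −1114·95434 + 3379·31463
1 = 3379·126897 − 4493·95434
1 = −4493·1110610 + 39323·126897
So 126897·39323 ≡ 1 (mod 1110610).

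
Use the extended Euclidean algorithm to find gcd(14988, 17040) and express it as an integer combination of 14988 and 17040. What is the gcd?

12

Repeated division:
17040 = 1*14988 + 2052
14988 = 7*2052 + 624
2052 = 3*624 + 180
624 = 3*180 + 84
180 = 2*84 + 12
84 = 7*12 + 0
gcd(14988, 17040) = 12.
Working backward:
12 = 180 − 2·84
12 = −2·624 + 7·180
12 = 7·2052 − 23·624
12 = −23·14988 + 168·2052
12 = 168·17040 − 191·14988
So 12 = (168)·17040 + (-191)·14988.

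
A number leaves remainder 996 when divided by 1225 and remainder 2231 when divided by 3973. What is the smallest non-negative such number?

3399146

Write x = 996 + 1225·k. Then 1225·k ≡ 2231 − 996 ≡ 1235 (mod 3973).
Need 1225⁻¹ mod 3973. Extended Euclid on (3973, 1225):
3973 = 3×1225 + 298
1225 = 4×298 + 33
298 = 9×33 + 1
33 = 33×1 + 0
Back-substitute:
1 = 298 − 9·33
1 = −9·1225 + 37·298
1 = 37·3973 − 120·1225
1225⁻¹ ≡ 3853 (mod 3973), so k ≡ 3853·1235 ≡ 2774 (mod 3973).
x = 996 + 1225·2774 = 3399146.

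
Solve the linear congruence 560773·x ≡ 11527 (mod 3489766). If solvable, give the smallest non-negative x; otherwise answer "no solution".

3129739

First find gcd(560773, 3489766):
3489766 = 6·560773 + 125128
560773 = 4·125128 + 60261
125128 = 2·60261 + 4606
60261 = 13·4606 + 383
4606 = 12·383 + 10
383 = 38·10 + 3
10 = 3·3 + 1
3 = 3·1 + 0
gcd = 1, so a unique solution mod 3489766 exists.
Back-substitute for the Bézout coefficients:
1 = 10 − 3·3
1 = −3·383 + 115·10
1 = 115·4606 − 1383·383
1 = −1383·60261 + 18094·4606
1 = 18094·125128 − 37571·60261
1 = −37571·560773 + 168378·125128
1 = 168378·3489766 − 1047839·560773
So 560773·(-1047839) ≡ 1 (mod 3489766), giving 560773⁻¹ ≡ 2441927.
x ≡ 560773⁻¹·11527 ≡ 2441927·11527 ≡ 3129739 (mod 3489766).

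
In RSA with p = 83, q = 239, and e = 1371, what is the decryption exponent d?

5879

φ(n) = (p−1)(q−1) = 82·238 = 19516.
Need d with 1371·d ≡ 1 (mod 19516). Apply the extended Euclidean algorithm:
19516 = 14·1371 + 322
1371 = 4·322 + 83
322 = 3·83 + 73
83 = 1·73 + 10
73 = 7·10 + 3
10 = 3·3 + 1
3 = 3·1 + 0
Back-substitute:
1 = 10 − 3·3
1 = −3·73 + 22·10
1 = 22·83 − 25·73
1 = −25·322 + 97·83
1 = 97·1371 − 413·322
1 = −413·19516 + 5879·1371
So 1371·5879 ≡ 1 (mod 19516), hence d = 5879.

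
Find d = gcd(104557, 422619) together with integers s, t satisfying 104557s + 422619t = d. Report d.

Repeated division:
422619 = 4·104557 + 4391
104557 = 23·4391 + 3564
4391 = 1·3564 + 827
3564 = 4·827 + 256
827 = 3·256 + 59
256 = 4·59 + 20
59 = 2·20 + 19
20 = 1·19 + 1
19 = 19·1 + 0
gcd(104557, 422619) = 1.
Working backward:
1 = 20 − 19
1 = −59 + 3·20
1 = 3·256 − 13·59
1 = −13·827 + 42·256
1 = 42·3564 − 181·827
1 = −181·4391 + 223·3564
1 = 223·104557 − 5310·4391
1 = −5310·422619 + 21463·104557
So 1 = (-5310)·422619 + (21463)·104557.

1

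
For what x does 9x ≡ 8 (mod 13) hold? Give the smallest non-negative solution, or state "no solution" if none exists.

11

First find gcd(9, 13):
13 = 1×9 + 4
9 = 2×4 + 1
4 = 4×1 + 0
gcd = 1, so a unique solution mod 13 exists.
Back-substitute for the Bézout coefficients:
1 = 9 − 2·4
1 = −2·13 + 3·9
So 9·(3) ≡ 1 (mod 13), giving 9⁻¹ ≡ 3.
x ≡ 9⁻¹·8 ≡ 3·8 ≡ 11 (mod 13).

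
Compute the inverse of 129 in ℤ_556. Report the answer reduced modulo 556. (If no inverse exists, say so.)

125

gcd(556, 129) by repeated division:
556 = 4×129 + 40
129 = 3×40 + 9
40 = 4×9 + 4
9 = 2×4 + 1
4 = 4×1 + 0
Since gcd(129, 556) = 1, back-substitute to write 1 as a combination:
1 = 9 − 2·4
1 = −2·40 + 9·9
1 = 9·129 − 29·40
1 = −29·556 + 125·129
So 129·125 ≡ 1 (mod 556).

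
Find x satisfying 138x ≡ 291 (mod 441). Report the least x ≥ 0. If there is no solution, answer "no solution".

First find gcd(138, 441):
441 = 3·138 + 27
138 = 5·27 + 3
27 = 9·3 + 0
gcd = 3 and 3 | 291, so solutions exist. Divide through by 3: 46x ≡ 97 (mod 147).
Now find 46⁻¹ mod 147:
147 = 3·46 + 9
46 = 5·9 + 1
9 = 9·1 + 0
Back-substitute:
1 = 46 − 5·9
1 = −5·147 + 16·46
So 46⁻¹ ≡ 16 (mod 147).
Then x ≡ 16·97 ≡ 82 (mod 147); the smallest non-negative solution is x = 82.

82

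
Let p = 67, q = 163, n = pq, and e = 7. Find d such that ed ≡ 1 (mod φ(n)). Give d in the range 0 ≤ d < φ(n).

3055

φ(n) = (p−1)(q−1) = 66·162 = 10692.
Need d with 7·d ≡ 1 (mod 10692). Apply the extended Euclidean algorithm:
10692 = 1527×7 + 3
7 = 2×3 + 1
3 = 3×1 + 0
Back-substitute:
1 = 7 − 2·3
1 = −2·10692 + 3055·7
So 7·3055 ≡ 1 (mod 10692), hence d = 3055.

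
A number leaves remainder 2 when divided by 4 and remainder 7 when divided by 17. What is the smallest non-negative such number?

58

Write x = 2 + 4·k. Then 4·k ≡ 7 − 2 ≡ 5 (mod 17).
Need 4⁻¹ mod 17. Extended Euclid on (17, 4):
17 = 4·4 + 1
4 = 4·1 + 0
Back-substitute:
1 = 17 − 4·4
4⁻¹ ≡ 13 (mod 17), so k ≡ 13·5 ≡ 14 (mod 17).
x = 2 + 4·14 = 58.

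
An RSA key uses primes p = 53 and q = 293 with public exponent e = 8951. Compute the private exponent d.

φ(n) = (p−1)(q−1) = 52·292 = 15184.
Need d with 8951·d ≡ 1 (mod 15184). Apply the extended Euclidean algorithm:
15184 = 1×8951 + 6233
8951 = 1×6233 + 2718
6233 = 2×2718 + 797
2718 = 3×797 + 327
797 = 2×327 + 143
327 = 2×143 + 41
143 = 3×41 + 20
41 = 2×20 + 1
20 = 20×1 + 0
Back-substitute:
1 = 41 − 2·20
1 = −2·143 + 7·41
1 = 7·327 − 16·143
1 = −16·797 + 39·327
1 = 39·2718 − 133·797
1 = −133·6233 + 305·2718
1 = 305·8951 − 438·6233
1 = −438·15184 + 743·8951
So 8951·743 ≡ 1 (mod 15184), hence d = 743.

743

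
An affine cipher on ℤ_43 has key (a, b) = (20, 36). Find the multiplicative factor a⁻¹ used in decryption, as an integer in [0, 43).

Extended Euclidean algorithm:
43 = 2*20 + 3
20 = 6*3 + 2
3 = 1*2 + 1
2 = 2*1 + 0
gcd = 1, so the inverse exists. Back-substitute:
1 = 3 − 2
1 = −20 + 7·3
1 = 7·43 − 15·20
So 20·(-15) ≡ 1 (mod 43), and -15 ≡ 28 (mod 43).

28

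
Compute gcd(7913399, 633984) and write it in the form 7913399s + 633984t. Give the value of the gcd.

Euclidean algorithm:
7913399 = 12*633984 + 305591
633984 = 2*305591 + 22802
305591 = 13*22802 + 9165
22802 = 2*9165 + 4472
9165 = 2*4472 + 221
4472 = 20*221 + 52
221 = 4*52 + 13
52 = 4*13 + 0
gcd(7913399, 633984) = 13.
Express as a combination:
13 = 221 − 4·52
13 = −4·4472 + 81·221
13 = 81·9165 − 166·4472
13 = −166·22802 + 413·9165
13 = 413·305591 − 5535·22802
13 = −5535·633984 + 11483·305591
13 = 11483·7913399 − 143331·633984
So 13 = (11483)·7913399 + (-143331)·633984.

13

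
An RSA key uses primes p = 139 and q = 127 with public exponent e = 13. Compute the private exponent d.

14713

φ(n) = (p−1)(q−1) = 138·126 = 17388.
Need d with 13·d ≡ 1 (mod 17388). Apply the extended Euclidean algorithm:
17388 = 1337·13 + 7
13 = 1·7 + 6
7 = 1·6 + 1
6 = 6·1 + 0
Back-substitute:
1 = 7 − 6
1 = −13 + 2·7
1 = 2·17388 − 2675·13
So 13·(-2675) ≡ 1 (mod 17388), hence d ≡ -2675 ≡ 14713 (mod 17388).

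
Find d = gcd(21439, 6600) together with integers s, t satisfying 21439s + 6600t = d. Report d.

Apply Euclid's algorithm to 21439 and 6600:
21439 = 3×6600 + 1639
6600 = 4×1639 + 44
1639 = 37×44 + 11
44 = 4×11 + 0
gcd(21439, 6600) = 11.
Back-substituting:
11 = 1639 − 37·44
11 = −37·6600 + 149·1639
11 = 149·21439 − 484·6600
So 11 = (149)·21439 + (-484)·6600.

11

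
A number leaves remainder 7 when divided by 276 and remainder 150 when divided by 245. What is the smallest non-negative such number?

60175

Write x = 7 + 276·k. Then 276·k ≡ 150 − 7 ≡ 143 (mod 245).
Need 276⁻¹ mod 245. Extended Euclid on (245, 31):
245 = 7*31 + 28
31 = 1*28 + 3
28 = 9*3 + 1
3 = 3*1 + 0
Back-substitute:
1 = 28 − 9·3
1 = −9·31 + 10·28
1 = 10·245 − 79·31
276⁻¹ ≡ 166 (mod 245), so k ≡ 166·143 ≡ 218 (mod 245).
x = 7 + 276·218 = 60175.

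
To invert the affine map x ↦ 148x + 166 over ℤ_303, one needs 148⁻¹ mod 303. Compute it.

Extended Euclidean algorithm:
303 = 2·148 + 7
148 = 21·7 + 1
7 = 7·1 + 0
Since gcd(148, 303) = 1, back-substitute to write 1 as a combination:
1 = 148 − 21·7
1 = −21·303 + 43·148
So 148·43 ≡ 1 (mod 303).

43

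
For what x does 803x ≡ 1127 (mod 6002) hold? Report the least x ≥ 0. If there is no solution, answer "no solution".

First find gcd(803, 6002):
6002 = 7×803 + 381
803 = 2×381 + 41
381 = 9×41 + 12
41 = 3×12 + 5
12 = 2×5 + 2
5 = 2×2 + 1
2 = 2×1 + 0
gcd = 1, so a unique solution mod 6002 exists.
Back-substitute for the Bézout coefficients:
1 = 5 − 2·2
1 = −2·12 + 5·5
1 = 5·41 − 17·12
1 = −17·381 + 158·41
1 = 158·803 − 333·381
1 = −333·6002 + 2489·803
So 803·(2489) ≡ 1 (mod 6002), giving 803⁻¹ ≡ 2489.
x ≡ 803⁻¹·1127 ≡ 2489·1127 ≡ 2169 (mod 6002).

2169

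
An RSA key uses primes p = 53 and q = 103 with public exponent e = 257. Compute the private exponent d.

φ(n) = (p−1)(q−1) = 52·102 = 5304.
Need d with 257·d ≡ 1 (mod 5304). Apply the extended Euclidean algorithm:
5304 = 20*257 + 164
257 = 1*164 + 93
164 = 1*93 + 71
93 = 1*71 + 22
71 = 3*22 + 5
22 = 4*5 + 2
5 = 2*2 + 1
2 = 2*1 + 0
Back-substitute:
1 = 5 − 2·2
1 = −2·22 + 9·5
1 = 9·71 − 29·22
1 = −29·93 + 38·71
1 = 38·164 − 67·93
1 = −67·257 + 105·164
1 = 105·5304 − 2167·257
So 257·(-2167) ≡ 1 (mod 5304), hence d ≡ -2167 ≡ 3137 (mod 5304).

3137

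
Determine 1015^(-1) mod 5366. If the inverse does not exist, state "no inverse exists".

3061

gcd(5366, 1015) by repeated division:
5366 = 5·1015 + 291
1015 = 3·291 + 142
291 = 2·142 + 7
142 = 20·7 + 2
7 = 3·2 + 1
2 = 2·1 + 0
The gcd is 1. Working backward:
1 = 7 − 3·2
1 = −3·142 + 61·7
1 = 61·291 − 125·142
1 = −125·1015 + 436·291
1 = 436·5366 − 2305·1015
Hence 1015⁻¹ ≡ -2305 ≡ 3061 (mod 5366).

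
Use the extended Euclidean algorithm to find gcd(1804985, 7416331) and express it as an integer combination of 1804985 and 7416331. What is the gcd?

Repeated division:
7416331 = 4*1804985 + 196391
1804985 = 9*196391 + 37466
196391 = 5*37466 + 9061
37466 = 4*9061 + 1222
9061 = 7*1222 + 507
1222 = 2*507 + 208
507 = 2*208 + 91
208 = 2*91 + 26
91 = 3*26 + 13
26 = 2*13 + 0
gcd(1804985, 7416331) = 13.
Express as a combination:
13 = 91 − 3·26
13 = −3·208 + 7·91
13 = 7·507 − 17·208
13 = −17·1222 + 41·507
13 = 41·9061 − 304·1222
13 = −304·37466 + 1257·9061
13 = 1257·196391 − 6589·37466
13 = −6589·1804985 + 60558·196391
13 = 60558·7416331 − 248821·1804985
So 13 = (60558)·7416331 + (-248821)·1804985.

13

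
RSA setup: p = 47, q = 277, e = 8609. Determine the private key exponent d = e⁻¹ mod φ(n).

11441

φ(n) = (p−1)(q−1) = 46·276 = 12696.
Need d with 8609·d ≡ 1 (mod 12696). Apply the extended Euclidean algorithm:
12696 = 1·8609 + 4087
8609 = 2·4087 + 435
4087 = 9·435 + 172
435 = 2·172 + 91
172 = 1·91 + 81
91 = 1·81 + 10
81 = 8·10 + 1
10 = 10·1 + 0
Back-substitute:
1 = 81 − 8·10
1 = −8·91 + 9·81
1 = 9·172 − 17·91
1 = −17·435 + 43·172
1 = 43·4087 − 404·435
1 = −404·8609 + 851·4087
1 = 851·12696 − 1255·8609
So 8609·(-1255) ≡ 1 (mod 12696), hence d ≡ -1255 ≡ 11441 (mod 12696).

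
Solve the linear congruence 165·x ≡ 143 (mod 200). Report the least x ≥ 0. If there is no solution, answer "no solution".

gcd(165, 200):
200 = 1×165 + 35
165 = 4×35 + 25
35 = 1×25 + 10
25 = 2×10 + 5
10 = 2×5 + 0
gcd = 5, but 5 ∤ 143, so the congruence has no solution.

no solution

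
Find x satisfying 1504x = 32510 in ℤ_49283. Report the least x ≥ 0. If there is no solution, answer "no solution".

21714

First find gcd(1504, 49283):
49283 = 32·1504 + 1155
1504 = 1·1155 + 349
1155 = 3·349 + 108
349 = 3·108 + 25
108 = 4·25 + 8
25 = 3·8 + 1
8 = 8·1 + 0
gcd = 1, so a unique solution mod 49283 exists.
Back-substitute for the Bézout coefficients:
1 = 25 − 3·8
1 = −3·108 + 13·25
1 = 13·349 − 42·108
1 = −42·1155 + 139·349
1 = 139·1504 − 181·1155
1 = −181·49283 + 5931·1504
So 1504·(5931) ≡ 1 (mod 49283), giving 1504⁻¹ ≡ 5931.
x ≡ 1504⁻¹·32510 ≡ 5931·32510 ≡ 21714 (mod 49283).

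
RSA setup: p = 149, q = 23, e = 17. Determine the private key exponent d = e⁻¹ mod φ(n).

φ(n) = (p−1)(q−1) = 148·22 = 3256.
Need d with 17·d ≡ 1 (mod 3256). Apply the extended Euclidean algorithm:
3256 = 191×17 + 9
17 = 1×9 + 8
9 = 1×8 + 1
8 = 8×1 + 0
Back-substitute:
1 = 9 − 8
1 = −17 + 2·9
1 = 2·3256 − 383·17
So 17·(-383) ≡ 1 (mod 3256), hence d ≡ -383 ≡ 2873 (mod 3256).

2873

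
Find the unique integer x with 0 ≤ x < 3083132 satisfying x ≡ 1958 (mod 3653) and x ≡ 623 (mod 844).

Write x = 1958 + 3653·k. Then 3653·k ≡ 623 − 1958 ≡ 353 (mod 844).
Need 3653⁻¹ mod 844. Extended Euclid on (844, 277):
844 = 3×277 + 13
277 = 21×13 + 4
13 = 3×4 + 1
4 = 4×1 + 0
Back-substitute:
1 = 13 − 3·4
1 = −3·277 + 64·13
1 = 64·844 − 195·277
3653⁻¹ ≡ 649 (mod 844), so k ≡ 649·353 ≡ 373 (mod 844).
x = 1958 + 3653·373 = 1364527.

1364527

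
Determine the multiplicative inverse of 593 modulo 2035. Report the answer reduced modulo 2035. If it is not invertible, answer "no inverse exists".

1407

Apply the Euclidean algorithm to 2035 and 593:
2035 = 3*593 + 256
593 = 2*256 + 81
256 = 3*81 + 13
81 = 6*13 + 3
13 = 4*3 + 1
3 = 3*1 + 0
The gcd is 1. Working backward:
1 = 13 − 4·3
1 = −4·81 + 25·13
1 = 25·256 − 79·81
1 = −79·593 + 183·256
1 = 183·2035 − 628·593
Thus 593·(-628) ≡ 1 (mod 2035); reducing, -628 mod 2035 = 1407.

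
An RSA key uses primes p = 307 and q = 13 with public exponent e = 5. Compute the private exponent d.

φ(n) = (p−1)(q−1) = 306·12 = 3672.
Need d with 5·d ≡ 1 (mod 3672). Apply the extended Euclidean algorithm:
3672 = 734×5 + 2
5 = 2×2 + 1
2 = 2×1 + 0
Back-substitute:
1 = 5 − 2·2
1 = −2·3672 + 1469·5
So 5·1469 ≡ 1 (mod 3672), hence d = 1469.

1469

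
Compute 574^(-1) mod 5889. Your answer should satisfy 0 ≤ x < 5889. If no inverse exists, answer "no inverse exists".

Apply the Euclidean algorithm to 5889 and 574:
5889 = 10*574 + 149
574 = 3*149 + 127
149 = 1*127 + 22
127 = 5*22 + 17
22 = 1*17 + 5
17 = 3*5 + 2
5 = 2*2 + 1
2 = 2*1 + 0
gcd = 1, so the inverse exists. Back-substitute:
1 = 5 − 2·2
1 = −2·17 + 7·5
1 = 7·22 − 9·17
1 = −9·127 + 52·22
1 = 52·149 − 61·127
1 = −61·574 + 235·149
1 = 235·5889 − 2411·574
So 574·(-2411) ≡ 1 (mod 5889), and -2411 ≡ 3478 (mod 5889).

3478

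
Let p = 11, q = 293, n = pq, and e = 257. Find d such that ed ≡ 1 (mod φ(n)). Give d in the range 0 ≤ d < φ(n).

φ(n) = (p−1)(q−1) = 10·292 = 2920.
Need d with 257·d ≡ 1 (mod 2920). Apply the extended Euclidean algorithm:
2920 = 11*257 + 93
257 = 2*93 + 71
93 = 1*71 + 22
71 = 3*22 + 5
22 = 4*5 + 2
5 = 2*2 + 1
2 = 2*1 + 0
Back-substitute:
1 = 5 − 2·2
1 = −2·22 + 9·5
1 = 9·71 − 29·22
1 = −29·93 + 38·71
1 = 38·257 − 105·93
1 = −105·2920 + 1193·257
So 257·1193 ≡ 1 (mod 2920), hence d = 1193.

1193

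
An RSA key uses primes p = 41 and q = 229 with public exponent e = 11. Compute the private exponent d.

8291

φ(n) = (p−1)(q−1) = 40·228 = 9120.
Need d with 11·d ≡ 1 (mod 9120). Apply the extended Euclidean algorithm:
9120 = 829·11 + 1
11 = 11·1 + 0
Back-substitute:
1 = 9120 − 829·11
So 11·(-829) ≡ 1 (mod 9120), hence d ≡ -829 ≡ 8291 (mod 9120).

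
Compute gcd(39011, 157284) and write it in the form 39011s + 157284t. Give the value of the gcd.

1

Apply Euclid's algorithm to 157284 and 39011:
157284 = 4×39011 + 1240
39011 = 31×1240 + 571
1240 = 2×571 + 98
571 = 5×98 + 81
98 = 1×81 + 17
81 = 4×17 + 13
17 = 1×13 + 4
13 = 3×4 + 1
4 = 4×1 + 0
gcd(39011, 157284) = 1.
Express as a combination:
1 = 13 − 3·4
1 = −3·17 + 4·13
1 = 4·81 − 19·17
1 = −19·98 + 23·81
1 = 23·571 − 134·98
1 = −134·1240 + 291·571
1 = 291·39011 − 9155·1240
1 = −9155·157284 + 36911·39011
So 1 = (-9155)·157284 + (36911)·39011.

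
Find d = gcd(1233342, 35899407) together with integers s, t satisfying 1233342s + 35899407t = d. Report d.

9

Euclidean algorithm:
35899407 = 29·1233342 + 132489
1233342 = 9·132489 + 40941
132489 = 3·40941 + 9666
40941 = 4·9666 + 2277
9666 = 4·2277 + 558
2277 = 4·558 + 45
558 = 12·45 + 18
45 = 2·18 + 9
18 = 2·9 + 0
gcd(1233342, 35899407) = 9.
Back-substituting:
9 = 45 − 2·18
9 = −2·558 + 25·45
9 = 25·2277 − 102·558
9 = −102·9666 + 433·2277
9 = 433·40941 − 1834·9666
9 = −1834·132489 + 5935·40941
9 = 5935·1233342 − 55249·132489
9 = −55249·35899407 + 1608156·1233342
So 9 = (-55249)·35899407 + (1608156)·1233342.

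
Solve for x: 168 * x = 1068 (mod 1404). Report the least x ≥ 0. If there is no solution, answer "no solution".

115

First find gcd(168, 1404):
1404 = 8·168 + 60
168 = 2·60 + 48
60 = 1·48 + 12
48 = 4·12 + 0
gcd = 12 and 12 | 1068, so solutions exist. Divide through by 12: 14x ≡ 89 (mod 117).
Now find 14⁻¹ mod 117:
117 = 8×14 + 5
14 = 2×5 + 4
5 = 1×4 + 1
4 = 4×1 + 0
Back-substitute:
1 = 5 − 4
1 = −14 + 3·5
1 = 3·117 − 25·14
So 14·(-25) ≡ 1 (mod 117), i.e. 14⁻¹ ≡ 92.
Then x ≡ 92·89 ≡ 115 (mod 117); the smallest non-negative solution is x = 115.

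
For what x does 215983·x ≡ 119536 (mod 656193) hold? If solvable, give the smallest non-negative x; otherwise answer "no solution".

First find gcd(215983, 656193):
656193 = 3*215983 + 8244
215983 = 26*8244 + 1639
8244 = 5*1639 + 49
1639 = 33*49 + 22
49 = 2*22 + 5
22 = 4*5 + 2
5 = 2*2 + 1
2 = 2*1 + 0
gcd = 1, so a unique solution mod 656193 exists.
Back-substitute for the Bézout coefficients:
1 = 5 − 2·2
1 = −2·22 + 9·5
1 = 9·49 − 20·22
1 = −20·1639 + 669·49
1 = 669·8244 − 3365·1639
1 = −3365·215983 + 88159·8244
1 = 88159·656193 − 267842·215983
So 215983·(-267842) ≡ 1 (mod 656193), giving 215983⁻¹ ≡ 388351.
x ≡ 215983⁻¹·119536 ≡ 388351·119536 ≡ 207544 (mod 656193).

207544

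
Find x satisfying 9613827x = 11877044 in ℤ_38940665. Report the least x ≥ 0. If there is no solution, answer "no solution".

First find gcd(9613827, 38940665):
38940665 = 4·9613827 + 485357
9613827 = 19·485357 + 392044
485357 = 1·392044 + 93313
392044 = 4·93313 + 18792
93313 = 4·18792 + 18145
18792 = 1·18145 + 647
18145 = 28·647 + 29
647 = 22·29 + 9
29 = 3·9 + 2
9 = 4·2 + 1
2 = 2·1 + 0
gcd = 1, so a unique solution mod 38940665 exists.
Back-substitute for the Bézout coefficients:
1 = 9 − 4·2
1 = −4·29 + 13·9
1 = 13·647 − 290·29
1 = −290·18145 + 8133·647
1 = 8133·18792 − 8423·18145
1 = −8423·93313 + 41825·18792
1 = 41825·392044 − 175723·93313
1 = −175723·485357 + 217548·392044
1 = 217548·9613827 − 4309135·485357
1 = −4309135·38940665 + 17454088·9613827
So 9613827·(17454088) ≡ 1 (mod 38940665), giving 9613827⁻¹ ≡ 17454088.
x ≡ 9613827⁻¹·11877044 ≡ 17454088·11877044 ≡ 4588472 (mod 38940665).

4588472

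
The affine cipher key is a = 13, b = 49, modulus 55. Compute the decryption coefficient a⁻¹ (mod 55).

17

gcd(55, 13) by repeated division:
55 = 4×13 + 3
13 = 4×3 + 1
3 = 3×1 + 0
The gcd is 1. Working backward:
1 = 13 − 4·3
1 = −4·55 + 17·13
So 13·17 ≡ 1 (mod 55).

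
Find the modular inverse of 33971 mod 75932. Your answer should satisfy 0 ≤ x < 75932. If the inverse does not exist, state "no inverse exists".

Extended Euclidean algorithm:
75932 = 2×33971 + 7990
33971 = 4×7990 + 2011
7990 = 3×2011 + 1957
2011 = 1×1957 + 54
1957 = 36×54 + 13
54 = 4×13 + 2
13 = 6×2 + 1
2 = 2×1 + 0
gcd = 1, so the inverse exists. Back-substitute:
1 = 13 − 6·2
1 = −6·54 + 25·13
1 = 25·1957 − 906·54
1 = −906·2011 + 931·1957
1 = 931·7990 − 3699·2011
1 = −3699·33971 + 15727·7990
1 = 15727·75932 − 35153·33971
Hence 33971⁻¹ ≡ -35153 ≡ 40779 (mod 75932).

40779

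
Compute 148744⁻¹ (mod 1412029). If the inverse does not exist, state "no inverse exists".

Extended Euclidean algorithm:
1412029 = 9·148744 + 73333
148744 = 2·73333 + 2078
73333 = 35·2078 + 603
2078 = 3·603 + 269
603 = 2·269 + 65
269 = 4·65 + 9
65 = 7·9 + 2
9 = 4·2 + 1
2 = 2·1 + 0
Since gcd(148744, 1412029) = 1, back-substitute to write 1 as a combination:
1 = 9 − 4·2
1 = −4·65 + 29·9
1 = 29·269 − 120·65
1 = −120·603 + 269·269
1 = 269·2078 − 927·603
1 = −927·73333 + 32714·2078
1 = 32714·148744 − 66355·73333
1 = −66355·1412029 + 629909·148744
So 148744·629909 ≡ 1 (mod 1412029).

629909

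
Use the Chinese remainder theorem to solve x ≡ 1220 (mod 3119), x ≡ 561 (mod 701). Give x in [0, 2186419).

1167726

Write x = 1220 + 3119·k. Then 3119·k ≡ 561 − 1220 ≡ 42 (mod 701).
Need 3119⁻¹ mod 701. Extended Euclid on (701, 315):
701 = 2*315 + 71
315 = 4*71 + 31
71 = 2*31 + 9
31 = 3*9 + 4
9 = 2*4 + 1
4 = 4*1 + 0
Back-substitute:
1 = 9 − 2·4
1 = −2·31 + 7·9
1 = 7·71 − 16·31
1 = −16·315 + 71·71
1 = 71·701 − 158·315
3119⁻¹ ≡ 543 (mod 701), so k ≡ 543·42 ≡ 374 (mod 701).
x = 1220 + 3119·374 = 1167726.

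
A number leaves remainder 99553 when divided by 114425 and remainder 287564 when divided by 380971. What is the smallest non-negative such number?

Write x = 99553 + 114425·k. Then 114425·k ≡ 287564 − 99553 ≡ 188011 (mod 380971).
Need 114425⁻¹ mod 380971. Extended Euclid on (380971, 114425):
380971 = 3*114425 + 37696
114425 = 3*37696 + 1337
37696 = 28*1337 + 260
1337 = 5*260 + 37
260 = 7*37 + 1
37 = 37*1 + 0
Back-substitute:
1 = 260 − 7·37
1 = −7·1337 + 36·260
1 = 36·37696 − 1015·1337
1 = −1015·114425 + 3081·37696
1 = 3081·380971 − 10258·114425
114425⁻¹ ≡ 370713 (mod 380971), so k ≡ 370713·188011 ≡ 239335 (mod 380971).
x = 99553 + 114425·239335 = 27386006928.

27386006928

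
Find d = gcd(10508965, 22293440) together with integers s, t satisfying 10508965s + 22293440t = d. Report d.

5

Repeated division:
22293440 = 2×10508965 + 1275510
10508965 = 8×1275510 + 304885
1275510 = 4×304885 + 55970
304885 = 5×55970 + 25035
55970 = 2×25035 + 5900
25035 = 4×5900 + 1435
5900 = 4×1435 + 160
1435 = 8×160 + 155
160 = 1×155 + 5
155 = 31×5 + 0
gcd(10508965, 22293440) = 5.
Working backward:
5 = 160 − 155
5 = −1435 + 9·160
5 = 9·5900 − 37·1435
5 = −37·25035 + 157·5900
5 = 157·55970 − 351·25035
5 = −351·304885 + 1912·55970
5 = 1912·1275510 − 7999·304885
5 = −7999·10508965 + 65904·1275510
5 = 65904·22293440 − 139807·10508965
So 5 = (65904)·22293440 + (-139807)·10508965.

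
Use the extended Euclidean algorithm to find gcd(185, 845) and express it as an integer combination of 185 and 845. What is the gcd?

Euclidean algorithm:
845 = 4*185 + 105
185 = 1*105 + 80
105 = 1*80 + 25
80 = 3*25 + 5
25 = 5*5 + 0
gcd(185, 845) = 5.
Back-substituting:
5 = 80 − 3·25
5 = −3·105 + 4·80
5 = 4·185 − 7·105
5 = −7·845 + 32·185
So 5 = (-7)·845 + (32)·185.

5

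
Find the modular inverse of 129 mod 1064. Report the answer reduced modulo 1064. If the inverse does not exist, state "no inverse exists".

Apply the Euclidean algorithm to 1064 and 129:
1064 = 8×129 + 32
129 = 4×32 + 1
32 = 32×1 + 0
Since gcd(129, 1064) = 1, back-substitute to write 1 as a combination:
1 = 129 − 4·32
1 = −4·1064 + 33·129
So 129·33 ≡ 1 (mod 1064).

33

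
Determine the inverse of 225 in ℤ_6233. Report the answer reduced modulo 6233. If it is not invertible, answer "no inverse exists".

4931

Extended Euclidean algorithm:
6233 = 27×225 + 158
225 = 1×158 + 67
158 = 2×67 + 24
67 = 2×24 + 19
24 = 1×19 + 5
19 = 3×5 + 4
5 = 1×4 + 1
4 = 4×1 + 0
The gcd is 1. Working backward:
1 = 5 − 4
1 = −19 + 4·5
1 = 4·24 − 5·19
1 = −5·67 + 14·24
1 = 14·158 − 33·67
1 = −33·225 + 47·158
1 = 47·6233 − 1302·225
So 225·(-1302) ≡ 1 (mod 6233), and -1302 ≡ 4931 (mod 6233).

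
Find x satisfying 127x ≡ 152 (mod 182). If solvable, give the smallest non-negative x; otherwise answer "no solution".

First find gcd(127, 182):
182 = 1·127 + 55
127 = 2·55 + 17
55 = 3·17 + 4
17 = 4·4 + 1
4 = 4·1 + 0
gcd = 1, so a unique solution mod 182 exists.
Back-substitute for the Bézout coefficients:
1 = 17 − 4·4
1 = −4·55 + 13·17
1 = 13·127 − 30·55
1 = −30·182 + 43·127
So 127·(43) ≡ 1 (mod 182), giving 127⁻¹ ≡ 43.
x ≡ 127⁻¹·152 ≡ 43·152 ≡ 166 (mod 182).

166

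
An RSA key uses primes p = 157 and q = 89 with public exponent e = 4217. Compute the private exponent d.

905

φ(n) = (p−1)(q−1) = 156·88 = 13728.
Need d with 4217·d ≡ 1 (mod 13728). Apply the extended Euclidean algorithm:
13728 = 3·4217 + 1077
4217 = 3·1077 + 986
1077 = 1·986 + 91
986 = 10·91 + 76
91 = 1·76 + 15
76 = 5·15 + 1
15 = 15·1 + 0
Back-substitute:
1 = 76 − 5·15
1 = −5·91 + 6·76
1 = 6·986 − 65·91
1 = −65·1077 + 71·986
1 = 71·4217 − 278·1077
1 = −278·13728 + 905·4217
So 4217·905 ≡ 1 (mod 13728), hence d = 905.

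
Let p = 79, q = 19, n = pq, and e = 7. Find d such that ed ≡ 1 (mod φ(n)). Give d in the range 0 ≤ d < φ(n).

φ(n) = (p−1)(q−1) = 78·18 = 1404.
Need d with 7·d ≡ 1 (mod 1404). Apply the extended Euclidean algorithm:
1404 = 200×7 + 4
7 = 1×4 + 3
4 = 1×3 + 1
3 = 3×1 + 0
Back-substitute:
1 = 4 − 3
1 = −7 + 2·4
1 = 2·1404 − 401·7
So 7·(-401) ≡ 1 (mod 1404), hence d ≡ -401 ≡ 1003 (mod 1404).

1003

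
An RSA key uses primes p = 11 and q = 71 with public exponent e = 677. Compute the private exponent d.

213

φ(n) = (p−1)(q−1) = 10·70 = 700.
Need d with 677·d ≡ 1 (mod 700). Apply the extended Euclidean algorithm:
700 = 1·677 + 23
677 = 29·23 + 10
23 = 2·10 + 3
10 = 3·3 + 1
3 = 3·1 + 0
Back-substitute:
1 = 10 − 3·3
1 = −3·23 + 7·10
1 = 7·677 − 206·23
1 = −206·700 + 213·677
So 677·213 ≡ 1 (mod 700), hence d = 213.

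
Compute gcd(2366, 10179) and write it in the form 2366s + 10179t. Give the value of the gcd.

Repeated division:
10179 = 4*2366 + 715
2366 = 3*715 + 221
715 = 3*221 + 52
221 = 4*52 + 13
52 = 4*13 + 0
gcd(2366, 10179) = 13.
Express as a combination:
13 = 221 − 4·52
13 = −4·715 + 13·221
13 = 13·2366 − 43·715
13 = −43·10179 + 185·2366
So 13 = (-43)·10179 + (185)·2366.

13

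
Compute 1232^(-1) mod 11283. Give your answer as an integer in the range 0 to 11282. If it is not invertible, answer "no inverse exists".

Extended Euclidean algorithm:
11283 = 9×1232 + 195
1232 = 6×195 + 62
195 = 3×62 + 9
62 = 6×9 + 8
9 = 1×8 + 1
8 = 8×1 + 0
The gcd is 1. Working backward:
1 = 9 − 8
1 = −62 + 7·9
1 = 7·195 − 22·62
1 = −22·1232 + 139·195
1 = 139·11283 − 1273·1232
Hence 1232⁻¹ ≡ -1273 ≡ 10010 (mod 11283).

10010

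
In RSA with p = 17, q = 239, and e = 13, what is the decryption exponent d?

293

φ(n) = (p−1)(q−1) = 16·238 = 3808.
Need d with 13·d ≡ 1 (mod 3808). Apply the extended Euclidean algorithm:
3808 = 292*13 + 12
13 = 1*12 + 1
12 = 12*1 + 0
Back-substitute:
1 = 13 − 12
1 = −3808 + 293·13
So 13·293 ≡ 1 (mod 3808), hence d = 293.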